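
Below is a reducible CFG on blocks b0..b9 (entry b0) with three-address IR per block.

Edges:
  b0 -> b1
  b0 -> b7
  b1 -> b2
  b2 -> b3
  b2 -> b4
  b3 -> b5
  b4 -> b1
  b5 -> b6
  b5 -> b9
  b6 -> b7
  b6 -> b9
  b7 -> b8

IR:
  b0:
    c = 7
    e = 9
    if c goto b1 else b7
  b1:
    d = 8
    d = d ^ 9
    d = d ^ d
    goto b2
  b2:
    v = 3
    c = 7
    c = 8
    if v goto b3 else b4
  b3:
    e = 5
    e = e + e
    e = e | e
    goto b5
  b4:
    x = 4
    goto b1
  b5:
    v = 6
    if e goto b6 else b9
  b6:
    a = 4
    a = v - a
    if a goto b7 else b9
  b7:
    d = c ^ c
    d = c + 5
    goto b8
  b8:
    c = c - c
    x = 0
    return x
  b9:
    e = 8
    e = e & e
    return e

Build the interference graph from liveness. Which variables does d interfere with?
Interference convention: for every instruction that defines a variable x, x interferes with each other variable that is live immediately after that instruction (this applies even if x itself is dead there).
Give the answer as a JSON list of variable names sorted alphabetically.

Answer: ["c"]

Derivation:
def/use:
  b0: def={c,e} ue=∅
  b1: def={d} ue=∅
  b2: def={c,v} ue=∅
  b3: def={e} ue=∅
  b4: def={x} ue=∅
  b5: def={v} ue={e}
  b6: def={a} ue={v}
  b7: def={d} ue={c}
  b8: def={c,x} ue={c}
  b9: def={e} ue=∅

Backward fixpoint:
  b0: in=∅ out={c}
  b1: in=∅ out=∅
  b2: in=∅ out={c}
  b3: in={c} out={c,e}
  b4: in=∅ out=∅
  b5: in={c,e} out={c,v}
  b6: in={c,v} out={c}
  b7: in={c} out={c}
  b8: in={c} out=∅
  b9: in=∅ out=∅

Conflict graph:
  a↔{c,v}
  c↔{a,d,e,v}
  d↔{c}
  e↔{c,v}
  v↔{a,c,e}
  x↔∅

N(d) = ["c"]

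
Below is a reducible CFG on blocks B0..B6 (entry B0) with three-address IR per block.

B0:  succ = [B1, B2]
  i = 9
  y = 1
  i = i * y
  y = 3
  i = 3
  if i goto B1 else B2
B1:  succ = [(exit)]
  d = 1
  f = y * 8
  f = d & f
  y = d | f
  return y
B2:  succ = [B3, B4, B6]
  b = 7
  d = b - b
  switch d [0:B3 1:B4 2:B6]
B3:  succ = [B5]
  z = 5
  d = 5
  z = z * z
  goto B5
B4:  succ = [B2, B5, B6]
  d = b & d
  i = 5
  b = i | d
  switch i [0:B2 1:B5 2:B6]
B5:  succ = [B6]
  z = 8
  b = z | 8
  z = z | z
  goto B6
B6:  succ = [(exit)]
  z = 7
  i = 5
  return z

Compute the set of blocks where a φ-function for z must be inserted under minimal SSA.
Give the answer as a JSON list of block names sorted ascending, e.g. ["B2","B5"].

idom tree: B1←B0 B2←B0 B3←B2 B4←B2 B5←B2 B6←B2
Dom at joins:
  B2: preds {B0,B4}: {B0} ∩ {B0,B2,B4} = {B0}; idom=B0
  B5: preds {B3,B4}: {B0,B2,B3} ∩ {B0,B2,B4} = {B0,B2}; idom=B2
  B6: preds {B2,B4,B5}: {B0,B2} ∩ {B0,B2,B4} ∩ {B0,B2,B5} = {B0,B2}; idom=B2

DF walk-up:
  join B2 pred B0: · stop@B0
  join B2 pred B4: B4→B2 stop@B0
  join B5 pred B3: B3 stop@B2
  join B5 pred B4: B4 stop@B2
  join B6 pred B2: · stop@B2
  join B6 pred B4: B4 stop@B2
  join B6 pred B5: B5 stop@B2
  B0: DF=∅
  B1: DF=∅
  B2: DF={B2}
  B3: DF={B5}
  B4: DF={B2,B5,B6}
  B5: DF={B6}
  B6: DF=∅

φ for z: defs {B3,B5,B6}
  DF⁺ = {B5,B6}

Answer: ["B5", "B6"]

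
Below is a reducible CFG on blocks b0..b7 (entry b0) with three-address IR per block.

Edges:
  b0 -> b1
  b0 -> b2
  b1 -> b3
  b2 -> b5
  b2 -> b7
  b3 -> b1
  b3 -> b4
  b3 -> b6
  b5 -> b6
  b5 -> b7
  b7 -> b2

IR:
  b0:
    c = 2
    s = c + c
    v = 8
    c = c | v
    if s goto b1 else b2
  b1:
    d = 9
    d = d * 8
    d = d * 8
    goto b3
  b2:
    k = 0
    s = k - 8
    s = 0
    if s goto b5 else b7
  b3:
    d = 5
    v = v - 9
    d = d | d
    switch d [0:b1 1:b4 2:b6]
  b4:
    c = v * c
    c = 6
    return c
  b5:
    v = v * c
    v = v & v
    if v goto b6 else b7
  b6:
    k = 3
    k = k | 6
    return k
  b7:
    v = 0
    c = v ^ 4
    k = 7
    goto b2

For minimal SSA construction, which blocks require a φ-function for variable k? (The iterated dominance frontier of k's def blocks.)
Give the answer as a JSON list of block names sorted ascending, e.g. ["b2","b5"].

Answer: ["b2", "b6"]

Derivation:
idom tree: b1←b0 b2←b0 b3←b1 b4←b3 b5←b2 b6←b0 b7←b2
Dom∩ at merges:
  b1: preds {b0,b3}: {b0} ∩ {b0,b1,b3} = {b0}; idom=b0
  b2: preds {b0,b7}: {b0} ∩ {b0,b2,b7} = {b0}; idom=b0
  b6: preds {b3,b5}: {b0,b1,b3} ∩ {b0,b2,b5} = {b0}; idom=b0
  b7: preds {b2,b5}: {b0,b2} ∩ {b0,b2,b5} = {b0,b2}; idom=b2

DF walk-up:
  join b1 pred b0: · stop@b0
  join b1 pred b3: b3→b1 stop@b0
  join b2 pred b0: · stop@b0
  join b2 pred b7: b7→b2 stop@b0
  join b6 pred b3: b3→b1 stop@b0
  join b6 pred b5: b5→b2 stop@b0
  join b7 pred b2: · stop@b2
  join b7 pred b5: b5 stop@b2
  DF(b0)=∅
  DF(b1)={b1,b6}
  DF(b2)={b2,b6}
  DF(b3)={b1,b6}
  DF(b4)=∅
  DF(b5)={b6,b7}
  DF(b6)=∅
  DF(b7)={b2}

φ for k: defs {b2,b6,b7}
  DF⁺ = {b2,b6}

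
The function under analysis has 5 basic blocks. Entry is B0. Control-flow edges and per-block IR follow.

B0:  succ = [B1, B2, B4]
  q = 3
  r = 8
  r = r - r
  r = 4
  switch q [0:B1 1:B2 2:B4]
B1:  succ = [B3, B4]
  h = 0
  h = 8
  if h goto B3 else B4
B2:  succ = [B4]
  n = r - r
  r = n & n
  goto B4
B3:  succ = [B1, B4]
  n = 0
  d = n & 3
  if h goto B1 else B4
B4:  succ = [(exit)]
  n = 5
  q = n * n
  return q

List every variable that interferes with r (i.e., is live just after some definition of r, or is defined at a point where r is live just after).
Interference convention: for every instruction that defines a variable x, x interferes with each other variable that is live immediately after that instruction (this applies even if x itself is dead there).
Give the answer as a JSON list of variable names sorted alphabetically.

Block summaries:
  B0 def {q,r} use ∅
  B1 def {h} use ∅
  B2 def {n,r} use {r}
  B3 def {d,n} use {h}
  B4 def {n,q} use ∅

Liveness:
  B0 li=∅ lo={r}
  B1 li=∅ lo={h}
  B2 li={r} lo=∅
  B3 li={h} lo=∅
  B4 li=∅ lo=∅

Interference:
  d↔{h}
  h↔{d,n}
  n↔{h}
  q↔{r}
  r↔{q}

N(r) = ["q"]

Answer: ["q"]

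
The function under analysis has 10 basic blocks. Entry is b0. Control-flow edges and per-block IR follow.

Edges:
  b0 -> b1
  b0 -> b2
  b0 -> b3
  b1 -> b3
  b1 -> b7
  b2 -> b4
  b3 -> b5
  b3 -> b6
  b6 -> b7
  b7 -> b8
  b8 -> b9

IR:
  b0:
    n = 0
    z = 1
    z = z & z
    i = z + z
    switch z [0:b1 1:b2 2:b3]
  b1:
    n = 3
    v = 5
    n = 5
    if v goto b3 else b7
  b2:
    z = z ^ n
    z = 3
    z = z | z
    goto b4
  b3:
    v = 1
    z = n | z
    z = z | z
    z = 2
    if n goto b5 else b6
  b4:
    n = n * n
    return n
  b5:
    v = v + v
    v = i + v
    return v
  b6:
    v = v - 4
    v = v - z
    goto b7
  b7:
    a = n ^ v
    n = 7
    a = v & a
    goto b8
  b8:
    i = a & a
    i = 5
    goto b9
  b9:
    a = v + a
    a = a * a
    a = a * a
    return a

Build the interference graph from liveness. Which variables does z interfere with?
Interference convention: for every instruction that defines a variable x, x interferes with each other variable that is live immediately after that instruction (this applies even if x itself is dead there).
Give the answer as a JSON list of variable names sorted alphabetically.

Answer: ["i", "n", "v"]

Derivation:
Per-block:
  b0 def {i,n,z} use ∅
  b1 def {n,v} use ∅
  b2 def {z} use {n,z}
  b3 def {v,z} use {n,z}
  b4 def {n} use {n}
  b5 def {v} use {i,v}
  b6 def {v} use {v,z}
  b7 def {a,n} use {n,v}
  b8 def {i} use {a}
  b9 def {a} use {a,v}

Backward fixpoint:
  b0: in=∅ out={i,n,z}
  b1: in={i,z} out={i,n,v,z}
  b2: in={n,z} out={n}
  b3: in={i,n,z} out={i,n,v,z}
  b4: in={n} out=∅
  b5: in={i,v} out=∅
  b6: in={n,v,z} out={n,v}
  b7: in={n,v} out={a,v}
  b8: in={a,v} out={a,v}
  b9: in={a,v} out=∅

Interfere edges:
  a↔{i,n,v}
  i↔{a,n,v,z}
  n↔{a,i,v,z}
  v↔{a,i,n,z}
  z↔{i,n,v}

N(z) = ["i", "n", "v"]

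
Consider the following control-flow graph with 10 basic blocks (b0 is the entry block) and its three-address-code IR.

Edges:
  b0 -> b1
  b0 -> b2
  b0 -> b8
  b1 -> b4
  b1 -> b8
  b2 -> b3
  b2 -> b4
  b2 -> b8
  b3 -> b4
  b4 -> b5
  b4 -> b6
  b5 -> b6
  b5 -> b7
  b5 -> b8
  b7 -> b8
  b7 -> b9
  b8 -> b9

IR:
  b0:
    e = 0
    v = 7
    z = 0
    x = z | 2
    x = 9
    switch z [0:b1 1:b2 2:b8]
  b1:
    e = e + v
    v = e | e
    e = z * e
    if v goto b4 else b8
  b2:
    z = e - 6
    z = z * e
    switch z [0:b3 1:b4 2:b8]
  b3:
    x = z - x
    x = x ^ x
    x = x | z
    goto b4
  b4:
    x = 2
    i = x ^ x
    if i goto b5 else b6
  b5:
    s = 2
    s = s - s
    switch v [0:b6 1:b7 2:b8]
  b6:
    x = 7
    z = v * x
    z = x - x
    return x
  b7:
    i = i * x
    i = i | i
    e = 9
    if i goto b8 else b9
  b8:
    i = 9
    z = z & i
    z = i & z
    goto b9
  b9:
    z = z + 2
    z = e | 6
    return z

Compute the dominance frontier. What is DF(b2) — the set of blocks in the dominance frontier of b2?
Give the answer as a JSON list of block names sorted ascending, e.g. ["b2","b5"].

Answer: ["b4", "b8"]

Derivation:
idom tree: b1←b0 b2←b0 b3←b2 b4←b0 b5←b4 b6←b4 b7←b5 b8←b0 b9←b0
Dom at joins:
  b4: preds {b1,b2,b3}: {b0,b1} ∩ {b0,b2} ∩ {b0,b2,b3} = {b0}; idom=b0
  b6: preds {b4,b5}: {b0,b4} ∩ {b0,b4,b5} = {b0,b4}; idom=b4
  b8: preds {b0,b1,b2,b5,b7}: {b0} ∩ {b0,b1} ∩ {b0,b2} ∩ {b0,b4,b5} ∩ {b0,b4,b5,b7} = {b0}; idom=b0
  b9: preds {b7,b8}: {b0,b4,b5,b7} ∩ {b0,b8} = {b0}; idom=b0

Frontier:
  b4←b1: walk b1 to b0
  b4←b2: walk b2 to b0
  b4←b3: walk b3→b2 to b0
  b6←b4: walk · to b4
  b6←b5: walk b5 to b4
  b8←b0: walk · to b0
  b8←b1: walk b1 to b0
  b8←b2: walk b2 to b0
  b8←b5: walk b5→b4 to b0
  b8←b7: walk b7→b5→b4 to b0
  b9←b7: walk b7→b5→b4 to b0
  b9←b8: walk b8 to b0
  b0: DF=∅
  b1: DF={b4,b8}
  b2: DF={b4,b8}
  b3: DF={b4}
  b4: DF={b8,b9}
  b5: DF={b6,b8,b9}
  b6: DF=∅
  b7: DF={b8,b9}
  b8: DF={b9}
  b9: DF=∅

DF(b2) = ["b4", "b8"]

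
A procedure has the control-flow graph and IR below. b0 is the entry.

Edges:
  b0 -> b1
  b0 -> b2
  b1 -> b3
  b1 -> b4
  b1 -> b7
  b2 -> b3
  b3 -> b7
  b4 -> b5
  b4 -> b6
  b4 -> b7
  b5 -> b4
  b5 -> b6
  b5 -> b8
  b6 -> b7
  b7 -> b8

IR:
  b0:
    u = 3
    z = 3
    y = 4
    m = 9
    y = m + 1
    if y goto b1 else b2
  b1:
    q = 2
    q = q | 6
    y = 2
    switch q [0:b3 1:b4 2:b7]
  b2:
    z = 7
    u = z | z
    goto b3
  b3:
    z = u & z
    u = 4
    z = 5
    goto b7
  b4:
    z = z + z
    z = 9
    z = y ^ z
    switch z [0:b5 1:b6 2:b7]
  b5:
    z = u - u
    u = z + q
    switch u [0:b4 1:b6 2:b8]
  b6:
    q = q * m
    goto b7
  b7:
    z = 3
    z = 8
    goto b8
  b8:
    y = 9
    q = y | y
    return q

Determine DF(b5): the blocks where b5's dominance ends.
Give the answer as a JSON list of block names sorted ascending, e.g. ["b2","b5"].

idom tree: b1←b0 b2←b0 b3←b0 b4←b1 b5←b4 b6←b4 b7←b0 b8←b0
Join-block Dom:
  b3: preds {b1,b2}: {b0,b1} ∩ {b0,b2} = {b0}; idom=b0
  b4: preds {b1,b5}: {b0,b1} ∩ {b0,b1,b4,b5} = {b0,b1}; idom=b1
  b6: preds {b4,b5}: {b0,b1,b4} ∩ {b0,b1,b4,b5} = {b0,b1,b4}; idom=b4
  b7: preds {b1,b3,b4,b6}: {b0,b1} ∩ {b0,b3} ∩ {b0,b1,b4} ∩ {b0,b1,b4,b6} = {b0}; idom=b0
  b8: preds {b5,b7}: {b0,b1,b4,b5} ∩ {b0,b7} = {b0}; idom=b0

DF derivation:
  b3←b1: walk b1 to b0
  b3←b2: walk b2 to b0
  b4←b1: walk · to b1
  b4←b5: walk b5→b4 to b1
  b6←b4: walk · to b4
  b6←b5: walk b5 to b4
  b7←b1: walk b1 to b0
  b7←b3: walk b3 to b0
  b7←b4: walk b4→b1 to b0
  b7←b6: walk b6→b4→b1 to b0
  b8←b5: walk b5→b4→b1 to b0
  b8←b7: walk b7 to b0
  b0 → ∅
  b1 → {b3,b7,b8}
  b2 → {b3}
  b3 → {b7}
  b4 → {b4,b7,b8}
  b5 → {b4,b6,b8}
  b6 → {b7}
  b7 → {b8}
  b8 → ∅

DF(b5) = ["b4", "b6", "b8"]

Answer: ["b4", "b6", "b8"]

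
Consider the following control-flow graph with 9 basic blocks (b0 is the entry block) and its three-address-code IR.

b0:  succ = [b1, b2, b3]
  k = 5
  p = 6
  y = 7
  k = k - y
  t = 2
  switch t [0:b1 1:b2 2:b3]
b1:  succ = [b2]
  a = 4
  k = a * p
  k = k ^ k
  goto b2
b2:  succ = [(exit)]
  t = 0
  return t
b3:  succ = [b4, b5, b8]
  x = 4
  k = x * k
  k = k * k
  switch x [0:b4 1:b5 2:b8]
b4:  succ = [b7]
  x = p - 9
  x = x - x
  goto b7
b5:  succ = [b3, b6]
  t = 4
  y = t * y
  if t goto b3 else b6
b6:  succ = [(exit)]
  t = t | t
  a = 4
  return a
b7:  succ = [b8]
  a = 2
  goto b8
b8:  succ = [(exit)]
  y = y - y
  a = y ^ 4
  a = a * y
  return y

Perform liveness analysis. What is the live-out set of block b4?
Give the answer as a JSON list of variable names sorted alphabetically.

Per-block:
  b0 def {k,p,t,y} use ∅
  b1 def {a,k} use {p}
  b2 def {t} use ∅
  b3 def {k,x} use {k}
  b4 def {x} use {p}
  b5 def {t,y} use {y}
  b6 def {a,t} use {t}
  b7 def {a} use ∅
  b8 def {a,y} use {y}

Liveness:
  b0 li=∅ lo={k,p,y}
  b1 li={p} lo=∅
  b2 li=∅ lo=∅
  b3 li={k,p,y} lo={k,p,y}
  b4 li={p,y} lo={y}
  b5 li={k,p,y} lo={k,p,t,y}
  b6 li={t} lo=∅
  b7 li={y} lo={y}
  b8 li={y} lo=∅

live-out(b4) = ["y"]

Answer: ["y"]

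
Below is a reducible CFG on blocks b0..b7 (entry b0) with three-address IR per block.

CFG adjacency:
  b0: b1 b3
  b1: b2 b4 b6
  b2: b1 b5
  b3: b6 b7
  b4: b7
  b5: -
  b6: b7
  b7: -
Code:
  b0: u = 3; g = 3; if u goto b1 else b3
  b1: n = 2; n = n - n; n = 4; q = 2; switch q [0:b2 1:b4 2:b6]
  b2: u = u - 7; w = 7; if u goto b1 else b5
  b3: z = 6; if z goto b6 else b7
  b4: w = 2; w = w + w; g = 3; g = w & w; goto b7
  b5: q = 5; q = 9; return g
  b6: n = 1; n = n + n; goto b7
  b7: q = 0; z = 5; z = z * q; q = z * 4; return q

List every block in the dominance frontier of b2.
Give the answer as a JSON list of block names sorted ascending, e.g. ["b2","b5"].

idom tree: b1←b0 b2←b1 b3←b0 b4←b1 b5←b2 b6←b0 b7←b0
Dom∩ at merges:
  b1: preds {b0,b2}: {b0} ∩ {b0,b1,b2} = {b0}; idom=b0
  b6: preds {b1,b3}: {b0,b1} ∩ {b0,b3} = {b0}; idom=b0
  b7: preds {b3,b4,b6}: {b0,b3} ∩ {b0,b1,b4} ∩ {b0,b6} = {b0}; idom=b0

DF walk-up:
  join b1 pred b0: · stop@b0
  join b1 pred b2: b2→b1 stop@b0
  join b6 pred b1: b1 stop@b0
  join b6 pred b3: b3 stop@b0
  join b7 pred b3: b3 stop@b0
  join b7 pred b4: b4→b1 stop@b0
  join b7 pred b6: b6 stop@b0
  b0: DF=∅
  b1: DF={b1,b6,b7}
  b2: DF={b1}
  b3: DF={b6,b7}
  b4: DF={b7}
  b5: DF=∅
  b6: DF={b7}
  b7: DF=∅

DF(b2) = ["b1"]

Answer: ["b1"]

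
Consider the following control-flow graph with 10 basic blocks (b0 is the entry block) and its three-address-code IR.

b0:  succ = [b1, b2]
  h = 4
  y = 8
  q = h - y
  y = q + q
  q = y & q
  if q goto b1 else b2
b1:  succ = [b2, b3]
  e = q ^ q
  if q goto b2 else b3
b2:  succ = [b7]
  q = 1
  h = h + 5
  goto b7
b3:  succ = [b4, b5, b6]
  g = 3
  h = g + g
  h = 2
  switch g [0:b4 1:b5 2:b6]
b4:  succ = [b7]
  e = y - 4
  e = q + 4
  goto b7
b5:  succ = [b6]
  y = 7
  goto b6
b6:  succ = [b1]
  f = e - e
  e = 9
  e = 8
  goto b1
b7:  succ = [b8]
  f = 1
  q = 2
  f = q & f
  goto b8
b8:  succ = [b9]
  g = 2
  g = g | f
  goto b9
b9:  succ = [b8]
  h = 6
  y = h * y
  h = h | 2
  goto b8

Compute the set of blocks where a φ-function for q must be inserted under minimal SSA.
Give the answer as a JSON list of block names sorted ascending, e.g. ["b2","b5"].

idom tree: b1←b0 b2←b0 b3←b1 b4←b3 b5←b3 b6←b3 b7←b0 b8←b7 b9←b8
Dom at joins:
  b1: preds {b0,b6}: {b0} ∩ {b0,b1,b3,b6} = {b0}; idom=b0
  b2: preds {b0,b1}: {b0} ∩ {b0,b1} = {b0}; idom=b0
  b6: preds {b3,b5}: {b0,b1,b3} ∩ {b0,b1,b3,b5} = {b0,b1,b3}; idom=b3
  b7: preds {b2,b4}: {b0,b2} ∩ {b0,b1,b3,b4} = {b0}; idom=b0
  b8: preds {b7,b9}: {b0,b7} ∩ {b0,b7,b8,b9} = {b0,b7}; idom=b7

DF derivation:
  join b1 pred b0: · stop@b0
  join b1 pred b6: b6→b3→b1 stop@b0
  join b2 pred b0: · stop@b0
  join b2 pred b1: b1 stop@b0
  join b6 pred b3: · stop@b3
  join b6 pred b5: b5 stop@b3
  join b7 pred b2: b2 stop@b0
  join b7 pred b4: b4→b3→b1 stop@b0
  join b8 pred b7: · stop@b7
  join b8 pred b9: b9→b8 stop@b7
  b0: DF=∅
  b1: DF={b1,b2,b7}
  b2: DF={b7}
  b3: DF={b1,b7}
  b4: DF={b7}
  b5: DF={b6}
  b6: DF={b1}
  b7: DF=∅
  b8: DF={b8}
  b9: DF={b8}

φ for q: defs {b0,b2,b7}
  DF⁺ = {b7}

Answer: ["b7"]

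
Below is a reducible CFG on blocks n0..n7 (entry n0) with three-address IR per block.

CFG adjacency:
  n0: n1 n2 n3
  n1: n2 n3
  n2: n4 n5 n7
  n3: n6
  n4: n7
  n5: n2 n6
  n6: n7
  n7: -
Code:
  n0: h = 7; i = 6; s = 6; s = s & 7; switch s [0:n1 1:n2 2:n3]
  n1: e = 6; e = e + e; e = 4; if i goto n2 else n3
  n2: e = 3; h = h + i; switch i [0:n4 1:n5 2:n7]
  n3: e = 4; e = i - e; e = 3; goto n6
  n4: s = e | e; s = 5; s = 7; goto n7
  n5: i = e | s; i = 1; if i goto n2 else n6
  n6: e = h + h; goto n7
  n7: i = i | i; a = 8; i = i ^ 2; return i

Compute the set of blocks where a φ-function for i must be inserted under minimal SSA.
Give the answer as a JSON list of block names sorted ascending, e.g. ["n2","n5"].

Answer: ["n2", "n6", "n7"]

Working:
idom tree: n1←n0 n2←n0 n3←n0 n4←n2 n5←n2 n6←n0 n7←n0
Join-block Dom:
  n2: preds {n0,n1,n5}: {n0} ∩ {n0,n1} ∩ {n0,n2,n5} = {n0}; idom=n0
  n3: preds {n0,n1}: {n0} ∩ {n0,n1} = {n0}; idom=n0
  n6: preds {n3,n5}: {n0,n3} ∩ {n0,n2,n5} = {n0}; idom=n0
  n7: preds {n2,n4,n6}: {n0,n2} ∩ {n0,n2,n4} ∩ {n0,n6} = {n0}; idom=n0

DF derivation:
  n2←n0: walk · to n0
  n2←n1: walk n1 to n0
  n2←n5: walk n5→n2 to n0
  n3←n0: walk · to n0
  n3←n1: walk n1 to n0
  n6←n3: walk n3 to n0
  n6←n5: walk n5→n2 to n0
  n7←n2: walk n2 to n0
  n7←n4: walk n4→n2 to n0
  n7←n6: walk n6 to n0
  DF(n0)=∅
  DF(n1)={n2,n3}
  DF(n2)={n2,n6,n7}
  DF(n3)={n6}
  DF(n4)={n7}
  DF(n5)={n2,n6}
  DF(n6)={n7}
  DF(n7)=∅

φ for i: defs {n0,n5,n7}
  DF⁺ = {n2,n6,n7}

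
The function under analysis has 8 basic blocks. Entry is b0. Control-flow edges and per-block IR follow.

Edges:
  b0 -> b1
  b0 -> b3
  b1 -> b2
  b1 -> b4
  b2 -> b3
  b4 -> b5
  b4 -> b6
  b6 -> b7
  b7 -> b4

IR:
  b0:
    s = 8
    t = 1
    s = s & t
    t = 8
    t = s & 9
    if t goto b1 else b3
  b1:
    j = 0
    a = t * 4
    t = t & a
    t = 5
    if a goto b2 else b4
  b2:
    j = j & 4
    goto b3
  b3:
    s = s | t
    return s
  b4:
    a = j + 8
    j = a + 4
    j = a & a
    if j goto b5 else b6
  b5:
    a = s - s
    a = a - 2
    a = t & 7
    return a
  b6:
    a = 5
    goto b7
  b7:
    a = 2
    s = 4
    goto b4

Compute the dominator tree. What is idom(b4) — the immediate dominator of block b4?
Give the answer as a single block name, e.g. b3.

idom tree: b1←b0 b2←b1 b3←b0 b4←b1 b5←b4 b6←b4 b7←b6
Dom at joins:
  b3: preds {b0,b2}: {b0} ∩ {b0,b1,b2} = {b0}; idom=b0
  b4: preds {b1,b7}: {b0,b1} ∩ {b0,b1,b4,b6,b7} = {b0,b1}; idom=b1

idom(b4) = b1

Answer: b1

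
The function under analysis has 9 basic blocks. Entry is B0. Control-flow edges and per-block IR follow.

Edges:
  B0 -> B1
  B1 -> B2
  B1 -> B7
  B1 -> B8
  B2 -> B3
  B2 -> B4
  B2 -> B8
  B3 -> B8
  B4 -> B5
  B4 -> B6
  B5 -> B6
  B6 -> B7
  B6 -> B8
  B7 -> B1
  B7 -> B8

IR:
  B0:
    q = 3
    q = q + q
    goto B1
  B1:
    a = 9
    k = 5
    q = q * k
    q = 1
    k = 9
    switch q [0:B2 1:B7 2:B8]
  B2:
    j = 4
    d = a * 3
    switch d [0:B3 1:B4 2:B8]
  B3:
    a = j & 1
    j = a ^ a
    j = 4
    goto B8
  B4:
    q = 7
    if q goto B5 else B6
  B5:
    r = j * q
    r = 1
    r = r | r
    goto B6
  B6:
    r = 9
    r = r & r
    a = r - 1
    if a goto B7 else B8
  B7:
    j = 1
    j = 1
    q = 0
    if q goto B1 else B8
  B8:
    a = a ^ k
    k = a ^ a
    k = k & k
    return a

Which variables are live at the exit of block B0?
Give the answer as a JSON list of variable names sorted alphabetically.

Per-block:
  B0: def={q} ue=∅
  B1: def={a,k,q} ue={q}
  B2: def={d,j} ue={a}
  B3: def={a,j} ue={j}
  B4: def={q} ue=∅
  B5: def={r} ue={j,q}
  B6: def={a,r} ue=∅
  B7: def={j,q} ue=∅
  B8: def={a,k} ue={a,k}

Liveness:
  live B0: ∅→{q}
  live B1: {q}→{a,k}
  live B2: {a,k}→{a,j,k}
  live B3: {j,k}→{a,k}
  live B4: {j,k}→{j,k,q}
  live B5: {j,k,q}→{k}
  live B6: {k}→{a,k}
  live B7: {a,k}→{a,k,q}
  live B8: {a,k}→∅

live-out(B0) = ["q"]

Answer: ["q"]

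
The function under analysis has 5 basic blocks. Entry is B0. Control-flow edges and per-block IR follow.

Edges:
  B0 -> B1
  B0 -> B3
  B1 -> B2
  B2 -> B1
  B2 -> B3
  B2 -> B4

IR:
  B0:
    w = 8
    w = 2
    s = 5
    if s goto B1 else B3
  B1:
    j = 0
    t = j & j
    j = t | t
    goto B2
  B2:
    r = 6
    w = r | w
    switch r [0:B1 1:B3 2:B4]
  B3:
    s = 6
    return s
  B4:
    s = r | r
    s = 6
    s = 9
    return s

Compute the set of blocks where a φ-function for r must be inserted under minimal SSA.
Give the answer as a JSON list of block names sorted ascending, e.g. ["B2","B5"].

Answer: ["B1", "B3"]

Working:
idom tree: B1←B0 B2←B1 B3←B0 B4←B2
Join-block Dom:
  B1: preds {B0,B2}: {B0} ∩ {B0,B1,B2} = {B0}; idom=B0
  B3: preds {B0,B2}: {B0} ∩ {B0,B1,B2} = {B0}; idom=B0

DF walk-up:
  B1←B0: walk · to B0
  B1←B2: walk B2→B1 to B0
  B3←B0: walk · to B0
  B3←B2: walk B2→B1 to B0
  DF(B0)=∅
  DF(B1)={B1,B3}
  DF(B2)={B1,B3}
  DF(B3)=∅
  DF(B4)=∅

φ for r: defs {B2}
  DF⁺ = {B1,B3}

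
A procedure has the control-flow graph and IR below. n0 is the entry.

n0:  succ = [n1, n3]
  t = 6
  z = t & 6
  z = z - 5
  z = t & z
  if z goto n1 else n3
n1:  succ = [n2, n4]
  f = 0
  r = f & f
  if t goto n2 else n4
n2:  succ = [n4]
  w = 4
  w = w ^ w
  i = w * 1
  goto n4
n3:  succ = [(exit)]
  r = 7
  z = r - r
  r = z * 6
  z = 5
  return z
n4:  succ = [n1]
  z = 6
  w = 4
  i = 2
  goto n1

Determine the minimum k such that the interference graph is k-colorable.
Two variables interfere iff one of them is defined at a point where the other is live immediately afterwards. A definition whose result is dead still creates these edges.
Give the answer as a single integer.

Answer: 2

Analysis:
Per-block:
  n0: {t,z} / ∅
  n1: {f,r} / {t}
  n2: {i,w} / ∅
  n3: {r,z} / ∅
  n4: {i,w,z} / ∅

Live sets:
  n0: in=∅ out={t}
  n1: in={t} out={t}
  n2: in={t} out={t}
  n3: in=∅ out=∅
  n4: in={t} out={t}

Conflict graph:
  f — {t}
  i — {t}
  r — {t}
  t — {f,i,r,w,z}
  w — {t}
  z — {t}

Colouring:
  lower bound: {f,t} mutually conflict ⇒ χ ≥ 2
  2-colouring: r0={t}  r1={f,i,r,w,z}
  χ = 2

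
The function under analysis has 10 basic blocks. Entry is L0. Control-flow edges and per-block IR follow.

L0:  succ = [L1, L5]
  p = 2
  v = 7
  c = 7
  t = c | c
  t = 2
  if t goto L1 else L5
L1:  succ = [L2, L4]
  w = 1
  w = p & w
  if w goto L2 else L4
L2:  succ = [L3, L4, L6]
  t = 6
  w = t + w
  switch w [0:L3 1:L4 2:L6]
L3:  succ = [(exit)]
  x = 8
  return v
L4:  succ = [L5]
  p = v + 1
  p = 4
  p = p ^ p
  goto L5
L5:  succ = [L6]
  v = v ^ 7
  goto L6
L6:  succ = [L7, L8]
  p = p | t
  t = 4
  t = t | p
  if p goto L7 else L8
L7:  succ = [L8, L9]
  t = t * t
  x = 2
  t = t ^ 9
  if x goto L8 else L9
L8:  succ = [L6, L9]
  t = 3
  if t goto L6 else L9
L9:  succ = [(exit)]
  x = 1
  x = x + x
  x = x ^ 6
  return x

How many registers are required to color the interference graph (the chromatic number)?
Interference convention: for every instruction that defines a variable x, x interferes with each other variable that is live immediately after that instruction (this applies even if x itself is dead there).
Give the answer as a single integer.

Per-block:
  L0 def {c,p,t,v} use ∅
  L1 def {w} use {p}
  L2 def {t,w} use {w}
  L3 def {x} use {v}
  L4 def {p} use {v}
  L5 def {v} use {v}
  L6 def {p,t} use {p,t}
  L7 def {t,x} use {t}
  L8 def {t} use ∅
  L9 def {x} use ∅

Liveness:
  L0: in=∅ out={p,t,v}
  L1: in={p,t,v} out={p,t,v,w}
  L2: in={p,v,w} out={p,t,v}
  L3: in={v} out=∅
  L4: in={t,v} out={p,t,v}
  L5: in={p,t,v} out={p,t}
  L6: in={p,t} out={p,t}
  L7: in={p,t} out={p}
  L8: in={p} out={p,t}
  L9: in=∅ out=∅

Interference:
  c: {p,v}
  p: {c,t,v,w,x}
  t: {p,v,w,x}
  v: {c,p,t,w,x}
  w: {p,t,v}
  x: {p,t,v}

Colouring:
  lower bound: {p,t,v,w} mutually conflict ⇒ χ ≥ 4
  assign c→c2 p→c0 t→c2 v→c1 w→c3 x→c3 — no edge inside a register ⇒ χ ≤ 4
  χ = 4

Answer: 4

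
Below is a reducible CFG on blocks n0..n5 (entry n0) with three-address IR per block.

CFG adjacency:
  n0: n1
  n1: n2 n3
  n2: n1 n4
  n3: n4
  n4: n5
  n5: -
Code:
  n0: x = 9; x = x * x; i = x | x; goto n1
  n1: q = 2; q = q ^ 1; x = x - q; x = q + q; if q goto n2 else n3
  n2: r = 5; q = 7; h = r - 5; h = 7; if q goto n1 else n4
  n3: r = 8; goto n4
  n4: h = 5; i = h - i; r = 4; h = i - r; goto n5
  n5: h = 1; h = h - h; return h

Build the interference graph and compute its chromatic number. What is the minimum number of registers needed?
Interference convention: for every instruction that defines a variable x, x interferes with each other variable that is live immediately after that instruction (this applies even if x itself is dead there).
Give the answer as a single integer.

Answer: 4

Working:
Per-block:
  n0: {i,x} / ∅
  n1: {q,x} / {x}
  n2: {h,q,r} / ∅
  n3: {r} / ∅
  n4: {h,i,r} / {i}
  n5: {h} / ∅

Backward fixpoint:
  live n0: ∅→{i,x}
  live n1: {i,x}→{i,x}
  live n2: {i,x}→{i,x}
  live n3: {i}→{i}
  live n4: {i}→∅
  live n5: ∅→∅

Interference:
  h — {i,q,x}
  i — {h,q,r,x}
  q — {h,i,r,x}
  r — {i,q,x}
  x — {h,i,q,r}

Registers:
  lower bound: {h,i,q,x} mutually conflict ⇒ χ ≥ 4
  4-colouring: r0={i}  r1={q}  r2={x}  r3={h,r}
  χ = 4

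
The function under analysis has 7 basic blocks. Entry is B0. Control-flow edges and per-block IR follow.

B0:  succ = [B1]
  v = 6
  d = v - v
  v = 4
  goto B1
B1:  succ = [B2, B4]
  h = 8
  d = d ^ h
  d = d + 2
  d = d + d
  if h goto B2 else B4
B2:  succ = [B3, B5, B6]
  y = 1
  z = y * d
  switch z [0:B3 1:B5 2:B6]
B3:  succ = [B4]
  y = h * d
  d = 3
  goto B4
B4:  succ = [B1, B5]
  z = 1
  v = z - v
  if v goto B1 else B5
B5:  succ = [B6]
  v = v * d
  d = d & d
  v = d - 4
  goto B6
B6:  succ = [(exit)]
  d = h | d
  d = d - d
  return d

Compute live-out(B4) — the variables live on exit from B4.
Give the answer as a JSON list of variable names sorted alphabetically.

Block summaries:
  B0: {d,v} / ∅
  B1: {d,h} / {d}
  B2: {y,z} / {d}
  B3: {d,y} / {d,h}
  B4: {v,z} / {v}
  B5: {d,v} / {d,v}
  B6: {d} / {d,h}

Liveness:
  B0 li=∅ lo={d,v}
  B1 li={d,v} lo={d,h,v}
  B2 li={d,h,v} lo={d,h,v}
  B3 li={d,h,v} lo={d,h,v}
  B4 li={d,h,v} lo={d,h,v}
  B5 li={d,h,v} lo={d,h}
  B6 li={d,h} lo=∅

live-out(B4) = ["d", "h", "v"]

Answer: ["d", "h", "v"]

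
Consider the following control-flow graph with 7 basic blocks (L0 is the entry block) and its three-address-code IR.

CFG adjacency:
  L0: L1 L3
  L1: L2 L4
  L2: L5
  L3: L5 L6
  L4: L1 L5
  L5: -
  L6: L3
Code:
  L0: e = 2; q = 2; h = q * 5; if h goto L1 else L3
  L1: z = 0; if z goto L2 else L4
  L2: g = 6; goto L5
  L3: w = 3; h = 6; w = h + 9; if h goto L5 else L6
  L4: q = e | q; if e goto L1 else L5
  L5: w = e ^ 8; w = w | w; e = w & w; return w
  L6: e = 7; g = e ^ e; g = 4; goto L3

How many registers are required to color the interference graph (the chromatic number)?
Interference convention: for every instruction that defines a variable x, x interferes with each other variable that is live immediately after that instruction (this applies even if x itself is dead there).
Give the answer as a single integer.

def/use:
  L0 def {e,h,q} use ∅
  L1 def {z} use ∅
  L2 def {g} use ∅
  L3 def {h,w} use ∅
  L4 def {q} use {e,q}
  L5 def {e,w} use {e}
  L6 def {e,g} use ∅

Backward fixpoint:
  live L0: ∅→{e,q}
  live L1: {e,q}→{e,q}
  live L2: {e}→{e}
  live L3: {e}→{e}
  live L4: {e,q}→{e,q}
  live L5: {e}→∅
  live L6: ∅→{e}

Interfere edges:
  e — {g,h,q,w,z}
  g — {e}
  h — {e,q,w}
  q — {e,h,z}
  w — {e,h}
  z — {e,q}

Chromatic number:
  {e,h,q} pairwise interfere (3-clique) ⇒ χ ≥ 3
  3-colouring: c0={e}  c1={g,h,z}  c2={q,w}
  χ = 3

Answer: 3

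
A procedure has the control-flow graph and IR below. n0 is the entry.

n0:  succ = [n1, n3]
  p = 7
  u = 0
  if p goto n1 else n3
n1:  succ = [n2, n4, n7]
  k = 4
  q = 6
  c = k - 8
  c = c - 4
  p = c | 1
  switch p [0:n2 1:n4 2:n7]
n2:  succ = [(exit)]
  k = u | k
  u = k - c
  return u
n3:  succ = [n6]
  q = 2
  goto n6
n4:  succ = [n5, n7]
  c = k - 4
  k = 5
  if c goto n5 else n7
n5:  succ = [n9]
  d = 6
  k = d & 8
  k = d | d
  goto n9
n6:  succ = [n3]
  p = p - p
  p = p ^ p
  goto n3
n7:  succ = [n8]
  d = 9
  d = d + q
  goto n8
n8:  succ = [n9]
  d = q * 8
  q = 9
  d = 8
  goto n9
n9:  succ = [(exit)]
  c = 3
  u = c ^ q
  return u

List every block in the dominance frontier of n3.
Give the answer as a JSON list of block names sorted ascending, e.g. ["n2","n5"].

idom tree: n1←n0 n2←n1 n3←n0 n4←n1 n5←n4 n6←n3 n7←n1 n8←n7 n9←n1
Join-block Dom:
  n3: preds {n0,n6}: {n0} ∩ {n0,n3,n6} = {n0}; idom=n0
  n7: preds {n1,n4}: {n0,n1} ∩ {n0,n1,n4} = {n0,n1}; idom=n1
  n9: preds {n5,n8}: {n0,n1,n4,n5} ∩ {n0,n1,n7,n8} = {n0,n1}; idom=n1

DF walk-up:
  join n3 pred n0: · stop@n0
  join n3 pred n6: n6→n3 stop@n0
  join n7 pred n1: · stop@n1
  join n7 pred n4: n4 stop@n1
  join n9 pred n5: n5→n4 stop@n1
  join n9 pred n8: n8→n7 stop@n1
  DF(n0)=∅
  DF(n1)=∅
  DF(n2)=∅
  DF(n3)={n3}
  DF(n4)={n7,n9}
  DF(n5)={n9}
  DF(n6)={n3}
  DF(n7)={n9}
  DF(n8)={n9}
  DF(n9)=∅

DF(n3) = ["n3"]

Answer: ["n3"]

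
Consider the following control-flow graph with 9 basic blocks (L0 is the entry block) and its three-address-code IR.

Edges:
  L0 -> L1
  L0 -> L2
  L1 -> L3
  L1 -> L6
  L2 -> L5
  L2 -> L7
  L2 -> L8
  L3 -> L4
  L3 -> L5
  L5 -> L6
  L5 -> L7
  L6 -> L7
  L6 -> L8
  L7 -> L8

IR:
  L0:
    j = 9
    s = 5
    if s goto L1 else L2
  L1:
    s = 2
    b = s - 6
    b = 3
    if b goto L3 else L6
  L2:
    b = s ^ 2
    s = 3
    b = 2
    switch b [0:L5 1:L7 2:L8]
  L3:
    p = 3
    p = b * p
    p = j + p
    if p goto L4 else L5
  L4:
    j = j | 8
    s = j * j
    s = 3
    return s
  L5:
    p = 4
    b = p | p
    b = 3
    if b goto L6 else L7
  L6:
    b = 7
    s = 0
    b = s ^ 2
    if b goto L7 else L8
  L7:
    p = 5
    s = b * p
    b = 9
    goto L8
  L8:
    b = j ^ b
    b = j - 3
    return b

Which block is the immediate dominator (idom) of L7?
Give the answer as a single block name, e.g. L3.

Answer: L0

Derivation:
idom tree: L1←L0 L2←L0 L3←L1 L4←L3 L5←L0 L6←L0 L7←L0 L8←L0
Dom∩ at merges:
  L5: preds {L2,L3}: {L0,L2} ∩ {L0,L1,L3} = {L0}; idom=L0
  L6: preds {L1,L5}: {L0,L1} ∩ {L0,L5} = {L0}; idom=L0
  L7: preds {L2,L5,L6}: {L0,L2} ∩ {L0,L5} ∩ {L0,L6} = {L0}; idom=L0
  L8: preds {L2,L6,L7}: {L0,L2} ∩ {L0,L6} ∩ {L0,L7} = {L0}; idom=L0

idom(L7) = L0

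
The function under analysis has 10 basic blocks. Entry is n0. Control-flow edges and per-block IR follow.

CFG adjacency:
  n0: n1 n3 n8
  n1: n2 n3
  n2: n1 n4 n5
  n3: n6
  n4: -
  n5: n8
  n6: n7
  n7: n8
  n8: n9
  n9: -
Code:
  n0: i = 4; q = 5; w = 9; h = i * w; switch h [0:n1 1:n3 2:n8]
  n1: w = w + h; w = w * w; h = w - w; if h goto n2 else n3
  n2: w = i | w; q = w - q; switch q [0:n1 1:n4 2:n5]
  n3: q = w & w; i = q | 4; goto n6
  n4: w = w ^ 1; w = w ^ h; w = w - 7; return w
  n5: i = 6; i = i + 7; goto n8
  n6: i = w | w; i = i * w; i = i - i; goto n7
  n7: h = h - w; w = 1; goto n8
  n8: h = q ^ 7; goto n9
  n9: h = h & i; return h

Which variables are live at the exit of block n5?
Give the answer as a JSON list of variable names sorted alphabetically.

Answer: ["i", "q"]

Working:
Per-block:
  n0 def {h,i,q,w} use ∅
  n1 def {h,w} use {h,w}
  n2 def {q,w} use {i,q,w}
  n3 def {i,q} use {w}
  n4 def {w} use {h,w}
  n5 def {i} use ∅
  n6 def {i} use {w}
  n7 def {h,w} use {h,w}
  n8 def {h} use {q}
  n9 def {h} use {h,i}

Backward fixpoint:
  n0: in=∅ out={h,i,q,w}
  n1: in={h,i,q,w} out={h,i,q,w}
  n2: in={h,i,q,w} out={h,i,q,w}
  n3: in={h,w} out={h,q,w}
  n4: in={h,w} out=∅
  n5: in={q} out={i,q}
  n6: in={h,q,w} out={h,i,q,w}
  n7: in={h,i,q,w} out={i,q}
  n8: in={i,q} out={h,i}
  n9: in={h,i} out=∅

live-out(n5) = ["i", "q"]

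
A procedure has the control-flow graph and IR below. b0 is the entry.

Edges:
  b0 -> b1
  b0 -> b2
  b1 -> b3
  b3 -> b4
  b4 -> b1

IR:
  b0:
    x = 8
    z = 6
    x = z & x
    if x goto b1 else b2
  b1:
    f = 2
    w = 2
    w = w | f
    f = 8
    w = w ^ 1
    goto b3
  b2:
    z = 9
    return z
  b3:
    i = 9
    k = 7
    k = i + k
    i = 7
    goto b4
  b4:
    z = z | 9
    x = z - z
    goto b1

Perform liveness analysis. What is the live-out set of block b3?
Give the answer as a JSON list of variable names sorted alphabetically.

def/use:
  b0: {x,z} / ∅
  b1: {f,w} / ∅
  b2: {z} / ∅
  b3: {i,k} / ∅
  b4: {x,z} / {z}

Backward fixpoint:
  live b0: ∅→{z}
  live b1: {z}→{z}
  live b2: ∅→∅
  live b3: {z}→{z}
  live b4: {z}→{z}

live-out(b3) = ["z"]

Answer: ["z"]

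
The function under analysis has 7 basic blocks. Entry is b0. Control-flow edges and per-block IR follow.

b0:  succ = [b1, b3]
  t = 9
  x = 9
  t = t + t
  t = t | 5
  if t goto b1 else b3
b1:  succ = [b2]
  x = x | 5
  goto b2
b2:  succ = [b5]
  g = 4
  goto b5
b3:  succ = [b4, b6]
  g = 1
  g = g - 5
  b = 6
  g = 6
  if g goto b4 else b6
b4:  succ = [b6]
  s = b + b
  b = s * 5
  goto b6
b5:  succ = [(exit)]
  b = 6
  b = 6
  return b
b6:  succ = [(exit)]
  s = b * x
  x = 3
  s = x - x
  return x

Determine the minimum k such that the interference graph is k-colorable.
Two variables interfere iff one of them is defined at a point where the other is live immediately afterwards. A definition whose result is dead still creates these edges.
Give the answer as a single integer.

Answer: 3

Derivation:
Block summaries:
  b0 def {t,x} use ∅
  b1 def {x} use {x}
  b2 def {g} use ∅
  b3 def {b,g} use ∅
  b4 def {b,s} use {b}
  b5 def {b} use ∅
  b6 def {s,x} use {b,x}

Backward fixpoint:
  b0 li=∅ lo={x}
  b1 li={x} lo=∅
  b2 li=∅ lo=∅
  b3 li={x} lo={b,x}
  b4 li={b,x} lo={b,x}
  b5 li=∅ lo=∅
  b6 li={b,x} lo=∅

Interference:
  b — {g,x}
  g — {b,x}
  s — {x}
  t — {x}
  x — {b,g,s,t}

Chromatic number:
  lower bound: {b,g,x} mutually conflict ⇒ χ ≥ 3
  assign b→R1 g→R2 s→R1 t→R1 x→R0 — no edge inside a register ⇒ χ ≤ 3
  χ = 3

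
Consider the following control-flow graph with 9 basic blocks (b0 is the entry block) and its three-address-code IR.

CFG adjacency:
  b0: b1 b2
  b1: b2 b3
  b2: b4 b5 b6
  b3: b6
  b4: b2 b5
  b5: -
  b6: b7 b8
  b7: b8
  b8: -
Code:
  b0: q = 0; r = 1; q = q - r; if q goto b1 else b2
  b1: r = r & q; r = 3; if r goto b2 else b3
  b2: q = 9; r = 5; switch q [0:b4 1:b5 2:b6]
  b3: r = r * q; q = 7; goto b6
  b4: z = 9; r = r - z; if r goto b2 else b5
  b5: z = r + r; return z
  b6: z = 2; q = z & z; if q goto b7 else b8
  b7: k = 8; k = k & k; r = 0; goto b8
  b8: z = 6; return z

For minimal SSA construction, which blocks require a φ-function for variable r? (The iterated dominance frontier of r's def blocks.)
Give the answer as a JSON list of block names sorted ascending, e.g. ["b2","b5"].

idom tree: b1←b0 b2←b0 b3←b1 b4←b2 b5←b2 b6←b0 b7←b6 b8←b6
Dom∩ at merges:
  b2: preds {b0,b1,b4}: {b0} ∩ {b0,b1} ∩ {b0,b2,b4} = {b0}; idom=b0
  b5: preds {b2,b4}: {b0,b2} ∩ {b0,b2,b4} = {b0,b2}; idom=b2
  b6: preds {b2,b3}: {b0,b2} ∩ {b0,b1,b3} = {b0}; idom=b0
  b8: preds {b6,b7}: {b0,b6} ∩ {b0,b6,b7} = {b0,b6}; idom=b6

Frontier:
  join b2 pred b0: · stop@b0
  join b2 pred b1: b1 stop@b0
  join b2 pred b4: b4→b2 stop@b0
  join b5 pred b2: · stop@b2
  join b5 pred b4: b4 stop@b2
  join b6 pred b2: b2 stop@b0
  join b6 pred b3: b3→b1 stop@b0
  join b8 pred b6: · stop@b6
  join b8 pred b7: b7 stop@b6
  b0: DF=∅
  b1: DF={b2,b6}
  b2: DF={b2,b6}
  b3: DF={b6}
  b4: DF={b2,b5}
  b5: DF=∅
  b6: DF=∅
  b7: DF={b8}
  b8: DF=∅

φ for r: defs {b0,b1,b2,b3,b4,b7}
  DF⁺ = {b2,b5,b6,b8}

Answer: ["b2", "b5", "b6", "b8"]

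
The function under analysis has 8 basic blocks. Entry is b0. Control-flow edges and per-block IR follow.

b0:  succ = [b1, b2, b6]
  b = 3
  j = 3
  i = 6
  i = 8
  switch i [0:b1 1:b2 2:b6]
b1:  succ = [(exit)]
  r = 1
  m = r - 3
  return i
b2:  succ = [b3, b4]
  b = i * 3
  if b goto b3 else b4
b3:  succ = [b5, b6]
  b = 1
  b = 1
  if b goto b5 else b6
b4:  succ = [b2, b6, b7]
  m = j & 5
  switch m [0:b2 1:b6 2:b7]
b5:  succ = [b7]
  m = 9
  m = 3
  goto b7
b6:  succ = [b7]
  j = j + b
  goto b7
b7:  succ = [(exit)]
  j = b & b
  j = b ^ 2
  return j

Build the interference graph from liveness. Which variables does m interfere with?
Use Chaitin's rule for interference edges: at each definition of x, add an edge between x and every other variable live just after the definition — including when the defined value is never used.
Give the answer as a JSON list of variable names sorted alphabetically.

Answer: ["b", "i", "j"]

Derivation:
Block summaries:
  b0: {b,i,j} / ∅
  b1: {m,r} / {i}
  b2: {b} / {i}
  b3: {b} / ∅
  b4: {m} / {j}
  b5: {m} / ∅
  b6: {j} / {b,j}
  b7: {j} / {b}

Backward fixpoint:
  b0 li=∅ lo={b,i,j}
  b1 li={i} lo=∅
  b2 li={i,j} lo={b,i,j}
  b3 li={j} lo={b,j}
  b4 li={b,i,j} lo={b,i,j}
  b5 li={b} lo={b}
  b6 li={b,j} lo={b}
  b7 li={b} lo=∅

Conflict graph:
  b: {i,j,m}
  i: {b,j,m,r}
  j: {b,i,m}
  m: {b,i,j}
  r: {i}

N(m) = ["b", "i", "j"]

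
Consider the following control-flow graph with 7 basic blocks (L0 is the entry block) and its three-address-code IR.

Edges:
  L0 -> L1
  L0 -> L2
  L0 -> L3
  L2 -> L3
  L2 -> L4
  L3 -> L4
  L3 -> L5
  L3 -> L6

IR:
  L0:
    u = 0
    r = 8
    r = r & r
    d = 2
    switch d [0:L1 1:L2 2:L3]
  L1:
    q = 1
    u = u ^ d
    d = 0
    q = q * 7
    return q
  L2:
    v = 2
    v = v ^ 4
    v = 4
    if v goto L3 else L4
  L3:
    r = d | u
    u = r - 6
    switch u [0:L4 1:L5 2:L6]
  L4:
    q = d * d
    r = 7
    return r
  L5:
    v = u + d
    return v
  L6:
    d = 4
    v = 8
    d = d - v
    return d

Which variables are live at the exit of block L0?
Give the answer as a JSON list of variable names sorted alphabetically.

Answer: ["d", "u"]

Analysis:
Per-block:
  L0 def {d,r,u} use ∅
  L1 def {d,q,u} use {d,u}
  L2 def {v} use ∅
  L3 def {r,u} use {d,u}
  L4 def {q,r} use {d}
  L5 def {v} use {d,u}
  L6 def {d,v} use ∅

Backward fixpoint:
  live L0: ∅→{d,u}
  live L1: {d,u}→∅
  live L2: {d,u}→{d,u}
  live L3: {d,u}→{d,u}
  live L4: {d}→∅
  live L5: {d,u}→∅
  live L6: ∅→∅

live-out(L0) = ["d", "u"]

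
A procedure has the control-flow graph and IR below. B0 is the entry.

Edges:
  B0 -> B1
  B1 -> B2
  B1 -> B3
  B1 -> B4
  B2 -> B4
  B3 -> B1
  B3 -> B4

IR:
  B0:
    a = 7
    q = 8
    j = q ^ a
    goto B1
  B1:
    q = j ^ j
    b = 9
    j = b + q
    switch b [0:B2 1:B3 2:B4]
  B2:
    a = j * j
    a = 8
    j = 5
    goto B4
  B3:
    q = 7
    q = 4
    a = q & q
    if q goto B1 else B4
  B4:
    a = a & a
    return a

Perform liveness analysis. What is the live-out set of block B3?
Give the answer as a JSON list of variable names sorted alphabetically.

Per-block:
  B0 def {a,j,q} use ∅
  B1 def {b,j,q} use {j}
  B2 def {a,j} use {j}
  B3 def {a,q} use ∅
  B4 def {a} use {a}

Liveness:
  B0 li=∅ lo={a,j}
  B1 li={a,j} lo={a,j}
  B2 li={j} lo={a}
  B3 li={j} lo={a,j}
  B4 li={a} lo=∅

live-out(B3) = ["a", "j"]

Answer: ["a", "j"]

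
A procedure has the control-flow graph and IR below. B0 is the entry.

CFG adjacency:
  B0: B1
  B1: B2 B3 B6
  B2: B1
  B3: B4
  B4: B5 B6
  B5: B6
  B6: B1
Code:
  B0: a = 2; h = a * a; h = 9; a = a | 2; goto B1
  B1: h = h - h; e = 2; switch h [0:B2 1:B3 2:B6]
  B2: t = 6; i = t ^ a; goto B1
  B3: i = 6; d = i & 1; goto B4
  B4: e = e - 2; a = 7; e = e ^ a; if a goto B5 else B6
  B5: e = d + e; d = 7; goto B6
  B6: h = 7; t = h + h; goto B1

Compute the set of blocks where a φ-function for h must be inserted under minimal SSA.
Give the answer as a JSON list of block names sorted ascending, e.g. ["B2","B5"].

idom tree: B1←B0 B2←B1 B3←B1 B4←B3 B5←B4 B6←B1
Dom at joins:
  B1: preds {B0,B2,B6}: {B0} ∩ {B0,B1,B2} ∩ {B0,B1,B6} = {B0}; idom=B0
  B6: preds {B1,B4,B5}: {B0,B1} ∩ {B0,B1,B3,B4} ∩ {B0,B1,B3,B4,B5} = {B0,B1}; idom=B1

DF derivation:
  B1←B0: walk · to B0
  B1←B2: walk B2→B1 to B0
  B1←B6: walk B6→B1 to B0
  B6←B1: walk · to B1
  B6←B4: walk B4→B3 to B1
  B6←B5: walk B5→B4→B3 to B1
  B0 → ∅
  B1 → {B1}
  B2 → {B1}
  B3 → {B6}
  B4 → {B6}
  B5 → {B6}
  B6 → {B1}

φ for h: defs {B0,B1,B6}
  DF⁺ = {B1}

Answer: ["B1"]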